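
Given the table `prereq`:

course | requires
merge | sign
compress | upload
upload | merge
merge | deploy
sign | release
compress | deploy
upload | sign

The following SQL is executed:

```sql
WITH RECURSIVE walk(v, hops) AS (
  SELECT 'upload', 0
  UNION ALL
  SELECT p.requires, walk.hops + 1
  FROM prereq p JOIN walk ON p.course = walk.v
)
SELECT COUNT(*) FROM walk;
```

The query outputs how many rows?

Base: (upload, hops=0).
Iteration 1: edges from {upload} -> (merge, hops=1), (sign, hops=1).
Iteration 2: edges from {merge,sign} -> (deploy, hops=2), (release, hops=2), (sign, hops=2).
Iteration 3: edges from {deploy,release,sign} -> (release, hops=3).
Iteration 4: no outgoing edges from {release}; recursion stops.
Total rows emitted: 7.

7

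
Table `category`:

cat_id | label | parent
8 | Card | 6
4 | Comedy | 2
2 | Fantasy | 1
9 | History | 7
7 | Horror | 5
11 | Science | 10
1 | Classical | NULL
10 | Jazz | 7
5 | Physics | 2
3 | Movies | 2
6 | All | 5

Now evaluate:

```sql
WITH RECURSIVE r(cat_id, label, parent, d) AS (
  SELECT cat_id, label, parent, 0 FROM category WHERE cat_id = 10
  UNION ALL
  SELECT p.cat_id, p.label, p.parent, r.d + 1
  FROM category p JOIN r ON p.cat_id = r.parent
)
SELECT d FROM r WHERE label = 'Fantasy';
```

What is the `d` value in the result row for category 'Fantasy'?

3

Base: cat_id=10 (Jazz), parent=7, d 0.
Iteration 1: join on cat_id=7 -> Horror (id 7, parent=5, d 1).
Iteration 2: join on cat_id=5 -> Physics (id 5, parent=2, d 2).
Iteration 3: join on cat_id=2 -> Fantasy (id 2, parent=1, d 3).
Iteration 4: join on cat_id=1 -> Classical (id 1, parent=NULL, d 4).
Iteration 5: parent is NULL; no match; recursion stops.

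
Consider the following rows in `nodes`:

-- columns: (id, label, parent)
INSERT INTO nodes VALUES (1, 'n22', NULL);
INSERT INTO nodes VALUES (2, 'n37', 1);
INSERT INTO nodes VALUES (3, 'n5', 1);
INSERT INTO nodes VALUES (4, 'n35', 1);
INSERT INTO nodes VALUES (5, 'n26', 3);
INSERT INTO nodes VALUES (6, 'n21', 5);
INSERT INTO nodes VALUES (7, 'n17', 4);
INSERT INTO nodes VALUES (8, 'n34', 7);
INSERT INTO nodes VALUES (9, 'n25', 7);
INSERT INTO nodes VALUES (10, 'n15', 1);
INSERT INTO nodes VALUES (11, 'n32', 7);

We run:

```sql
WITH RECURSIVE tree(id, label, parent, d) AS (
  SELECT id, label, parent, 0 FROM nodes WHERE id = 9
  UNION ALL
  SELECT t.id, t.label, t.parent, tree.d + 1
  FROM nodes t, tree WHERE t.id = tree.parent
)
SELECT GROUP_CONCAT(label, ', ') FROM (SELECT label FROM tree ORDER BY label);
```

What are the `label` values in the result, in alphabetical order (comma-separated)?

Base: id=9 (n25), parent=7, d 0.
Iteration 1: join on id=7 -> n17 (id 7, parent=4, d 1).
Iteration 2: join on id=4 -> n35 (id 4, parent=1, d 2).
Iteration 3: join on id=1 -> n22 (id 1, parent=NULL, d 3).
Iteration 4: parent is NULL; no match; recursion stops.

n17, n22, n25, n35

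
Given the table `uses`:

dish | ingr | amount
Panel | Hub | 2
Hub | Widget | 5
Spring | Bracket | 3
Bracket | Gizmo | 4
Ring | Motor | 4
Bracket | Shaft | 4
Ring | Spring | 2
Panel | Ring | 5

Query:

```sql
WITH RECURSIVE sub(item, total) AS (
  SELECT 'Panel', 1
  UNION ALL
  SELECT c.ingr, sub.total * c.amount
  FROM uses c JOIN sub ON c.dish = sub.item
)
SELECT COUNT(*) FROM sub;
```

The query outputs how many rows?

9

Base: (Panel, total=1).
Iteration 1: components of {Panel} -> Hub = 1*2 = 2, Ring = 1*5 = 5.
Iteration 2: components of {Hub,Ring} -> Motor = 5*4 = 20, Spring = 5*2 = 10, Widget = 2*5 = 10.
Iteration 3: components of {Motor,Spring,Widget} -> Bracket = 10*3 = 30.
Iteration 4: components of {Bracket} -> Gizmo = 30*4 = 120, Shaft = 30*4 = 120.
Iteration 5: no further components; recursion stops.
Total rows emitted: 9.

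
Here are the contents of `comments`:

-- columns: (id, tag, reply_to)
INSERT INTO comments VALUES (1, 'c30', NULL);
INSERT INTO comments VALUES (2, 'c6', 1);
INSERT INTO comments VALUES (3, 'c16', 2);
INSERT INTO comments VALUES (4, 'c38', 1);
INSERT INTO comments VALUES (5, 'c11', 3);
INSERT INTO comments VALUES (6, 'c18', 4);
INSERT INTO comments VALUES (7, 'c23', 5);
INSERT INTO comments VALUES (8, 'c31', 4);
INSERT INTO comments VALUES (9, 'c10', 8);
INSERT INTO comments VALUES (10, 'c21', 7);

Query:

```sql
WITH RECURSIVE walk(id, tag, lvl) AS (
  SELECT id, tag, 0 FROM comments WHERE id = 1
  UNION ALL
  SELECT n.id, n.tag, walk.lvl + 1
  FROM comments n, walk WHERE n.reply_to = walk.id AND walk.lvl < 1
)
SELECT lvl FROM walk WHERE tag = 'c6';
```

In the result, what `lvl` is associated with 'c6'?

Base: id=1 (c30) at lvl 0.
Iteration 1: rows with reply_to in {1} -> c6 (id 2, lvl 1), c38 (id 4, lvl 1).
Iteration 2: lvl < 1 fails for all current rows; recursion stops.

1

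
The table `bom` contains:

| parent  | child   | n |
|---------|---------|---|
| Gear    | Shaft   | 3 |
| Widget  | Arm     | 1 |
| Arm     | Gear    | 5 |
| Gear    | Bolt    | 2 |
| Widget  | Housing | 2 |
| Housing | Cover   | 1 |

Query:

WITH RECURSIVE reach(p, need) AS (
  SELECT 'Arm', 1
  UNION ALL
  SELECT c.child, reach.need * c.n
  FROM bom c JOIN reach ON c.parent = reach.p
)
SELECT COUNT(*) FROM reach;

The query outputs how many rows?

Base: (Arm, need=1).
Iteration 1: components of {Arm} -> Gear = 1*5 = 5.
Iteration 2: components of {Gear} -> Bolt = 5*2 = 10, Shaft = 5*3 = 15.
Iteration 3: no further components; recursion stops.
Total rows emitted: 4.

4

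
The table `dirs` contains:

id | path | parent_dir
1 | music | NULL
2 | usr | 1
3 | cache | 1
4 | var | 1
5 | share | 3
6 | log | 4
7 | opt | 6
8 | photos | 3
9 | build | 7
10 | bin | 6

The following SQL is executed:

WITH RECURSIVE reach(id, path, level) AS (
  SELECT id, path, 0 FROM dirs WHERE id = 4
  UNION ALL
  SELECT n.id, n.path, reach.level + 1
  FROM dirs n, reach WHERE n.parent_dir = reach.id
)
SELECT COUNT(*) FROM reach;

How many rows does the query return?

Base: id=4 (var) at level 0.
Iteration 1: rows with parent_dir in {4} -> log (id 6, level 1).
Iteration 2: rows with parent_dir in {6} -> opt (id 7, level 2), bin (id 10, level 2).
Iteration 3: rows with parent_dir in {7,10} -> build (id 9, level 3).
Iteration 4: no rows with parent_dir in {9}; recursion stops.
Total rows emitted: 5.

5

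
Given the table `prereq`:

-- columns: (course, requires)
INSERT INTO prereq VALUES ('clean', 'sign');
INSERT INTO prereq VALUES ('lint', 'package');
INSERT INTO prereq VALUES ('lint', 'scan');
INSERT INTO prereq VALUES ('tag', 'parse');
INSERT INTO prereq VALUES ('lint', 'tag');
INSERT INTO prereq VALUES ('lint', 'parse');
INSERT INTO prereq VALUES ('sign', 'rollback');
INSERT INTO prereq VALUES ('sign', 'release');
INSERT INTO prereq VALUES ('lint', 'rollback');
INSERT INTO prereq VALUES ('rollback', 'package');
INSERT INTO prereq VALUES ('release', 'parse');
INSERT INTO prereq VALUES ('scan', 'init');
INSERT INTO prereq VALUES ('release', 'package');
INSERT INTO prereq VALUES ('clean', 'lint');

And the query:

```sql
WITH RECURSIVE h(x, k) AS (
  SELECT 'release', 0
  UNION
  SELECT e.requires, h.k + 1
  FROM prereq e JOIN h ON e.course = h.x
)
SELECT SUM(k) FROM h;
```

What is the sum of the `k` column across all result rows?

2

Base: (release, k=0).
Iteration 1: edges from {release} -> (package, k=1), (parse, k=1).
Iteration 2: no outgoing edges from {package,parse}; recursion stops.
SUM(k) = 0 + 1 + 1 = 2.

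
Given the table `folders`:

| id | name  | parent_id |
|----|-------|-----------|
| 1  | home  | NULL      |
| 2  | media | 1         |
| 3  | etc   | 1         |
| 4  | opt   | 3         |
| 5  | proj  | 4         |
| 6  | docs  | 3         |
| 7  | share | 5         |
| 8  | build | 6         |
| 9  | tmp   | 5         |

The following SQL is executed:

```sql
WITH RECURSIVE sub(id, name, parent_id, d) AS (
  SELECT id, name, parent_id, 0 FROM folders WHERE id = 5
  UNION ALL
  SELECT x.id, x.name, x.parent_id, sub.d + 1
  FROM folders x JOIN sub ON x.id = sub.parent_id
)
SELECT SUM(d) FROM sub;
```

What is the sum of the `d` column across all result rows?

6

Base: id=5 (proj), parent_id=4, d 0.
Iteration 1: join on id=4 -> opt (id 4, parent_id=3, d 1).
Iteration 2: join on id=3 -> etc (id 3, parent_id=1, d 2).
Iteration 3: join on id=1 -> home (id 1, parent_id=NULL, d 3).
Iteration 4: parent_id is NULL; no match; recursion stops.
SUM(d) = 0 + 1 + 2 + 3 = 6.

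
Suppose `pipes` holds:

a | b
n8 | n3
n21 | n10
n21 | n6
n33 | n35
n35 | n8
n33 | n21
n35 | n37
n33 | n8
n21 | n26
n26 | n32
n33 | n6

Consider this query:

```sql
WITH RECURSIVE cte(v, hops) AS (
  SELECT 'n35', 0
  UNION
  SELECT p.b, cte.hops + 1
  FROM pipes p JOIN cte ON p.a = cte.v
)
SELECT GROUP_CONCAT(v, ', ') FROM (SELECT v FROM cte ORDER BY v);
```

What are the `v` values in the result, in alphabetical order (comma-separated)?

n3, n35, n37, n8

Base: (n35, hops=0).
Iteration 1: edges from {n35} -> (n37, hops=1), (n8, hops=1).
Iteration 2: edges from {n37,n8} -> (n3, hops=2).
Iteration 3: no outgoing edges from {n3}; recursion stops.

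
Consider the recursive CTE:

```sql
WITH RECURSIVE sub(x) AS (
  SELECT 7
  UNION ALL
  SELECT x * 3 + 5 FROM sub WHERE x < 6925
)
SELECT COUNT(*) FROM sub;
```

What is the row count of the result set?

Base: x=7.
Iteration 1: 7 < 6925 holds -> x = 7 * 3 + 5 = 26.
Iteration 2: 26 < 6925 holds -> x = 26 * 3 + 5 = 83.
Iteration 3: 83 < 6925 holds -> x = 83 * 3 + 5 = 254.
Iteration 4: 254 < 6925 holds -> x = 254 * 3 + 5 = 767.
Iteration 5: 767 < 6925 holds -> x = 767 * 3 + 5 = 2306.
Iteration 6: 2306 < 6925 holds -> x = 2306 * 3 + 5 = 6923.
Iteration 7: 6923 < 6925 holds -> x = 6923 * 3 + 5 = 20774.
Iteration 8: 20774 < 6925 fails; recursion stops.
Total rows emitted: 8.

8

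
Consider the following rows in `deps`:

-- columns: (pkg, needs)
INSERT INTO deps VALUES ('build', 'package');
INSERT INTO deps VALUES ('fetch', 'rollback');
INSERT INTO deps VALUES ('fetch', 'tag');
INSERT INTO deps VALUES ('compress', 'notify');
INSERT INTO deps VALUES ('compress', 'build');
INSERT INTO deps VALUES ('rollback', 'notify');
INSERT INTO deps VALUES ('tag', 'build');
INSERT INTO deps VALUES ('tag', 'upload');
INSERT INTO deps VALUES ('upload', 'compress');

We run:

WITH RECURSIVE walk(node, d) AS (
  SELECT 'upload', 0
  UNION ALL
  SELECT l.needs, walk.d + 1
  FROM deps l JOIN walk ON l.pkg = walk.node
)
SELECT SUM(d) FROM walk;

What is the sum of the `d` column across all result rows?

Base: (upload, d=0).
Iteration 1: edges from {upload} -> (compress, d=1).
Iteration 2: edges from {compress} -> (build, d=2), (notify, d=2).
Iteration 3: edges from {build,notify} -> (package, d=3).
Iteration 4: no outgoing edges from {package}; recursion stops.
SUM(d) = 0 + 1 + 2 + 2 + 3 = 8.

8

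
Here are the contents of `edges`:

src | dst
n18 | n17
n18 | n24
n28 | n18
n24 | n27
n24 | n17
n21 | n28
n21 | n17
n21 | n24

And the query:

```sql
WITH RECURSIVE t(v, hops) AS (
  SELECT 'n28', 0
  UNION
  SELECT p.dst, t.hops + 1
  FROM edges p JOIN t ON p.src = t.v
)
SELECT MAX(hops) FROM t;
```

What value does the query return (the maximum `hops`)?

Base: (n28, hops=0).
Iteration 1: edges from {n28} -> (n18, hops=1).
Iteration 2: edges from {n18} -> (n17, hops=2), (n24, hops=2).
Iteration 3: edges from {n17,n24} -> (n17, hops=3), (n27, hops=3).
Iteration 4: no outgoing edges from {n17,n27}; recursion stops.
hops values: 0, 1, 2, 2, 3, 3; the maximum is 3.

3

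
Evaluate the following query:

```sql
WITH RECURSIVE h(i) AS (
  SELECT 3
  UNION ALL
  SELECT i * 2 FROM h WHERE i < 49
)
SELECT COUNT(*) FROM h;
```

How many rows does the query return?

Base: i=3.
Iteration 1: 3 < 49 holds -> i = 3 * 2 = 6.
Iteration 2: 6 < 49 holds -> i = 6 * 2 = 12.
Iteration 3: 12 < 49 holds -> i = 12 * 2 = 24.
Iteration 4: 24 < 49 holds -> i = 24 * 2 = 48.
Iteration 5: 48 < 49 holds -> i = 48 * 2 = 96.
Iteration 6: 96 < 49 fails; recursion stops.
Total rows emitted: 6.

6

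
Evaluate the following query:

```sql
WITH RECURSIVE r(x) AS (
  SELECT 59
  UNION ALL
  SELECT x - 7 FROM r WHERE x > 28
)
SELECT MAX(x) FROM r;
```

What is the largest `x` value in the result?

59

Base: x=59.
Iteration 1: 59 > 28 holds -> x = 59 - 7 = 52.
Iteration 2: 52 > 28 holds -> x = 52 - 7 = 45.
Iteration 3: 45 > 28 holds -> x = 45 - 7 = 38.
Iteration 4: 38 > 28 holds -> x = 38 - 7 = 31.
Iteration 5: 31 > 28 holds -> x = 31 - 7 = 24.
Iteration 6: 24 > 28 fails; recursion stops.
x values: 59, 52, 45, 38, 31, 24; the maximum is 59.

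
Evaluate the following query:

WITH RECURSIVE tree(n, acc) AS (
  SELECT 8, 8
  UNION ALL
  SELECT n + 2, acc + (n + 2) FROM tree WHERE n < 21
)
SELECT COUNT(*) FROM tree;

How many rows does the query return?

8

Base: n=8, acc=8.
Iteration 1: 8 < 21 holds -> n = 8 + 2 = 10, acc = 8 + 10 = 18.
Iteration 2: 10 < 21 holds -> n = 10 + 2 = 12, acc = 18 + 12 = 30.
Iteration 3: 12 < 21 holds -> n = 12 + 2 = 14, acc = 30 + 14 = 44.
Iteration 4: 14 < 21 holds -> n = 14 + 2 = 16, acc = 44 + 16 = 60.
Iteration 5: 16 < 21 holds -> n = 16 + 2 = 18, acc = 60 + 18 = 78.
Iteration 6: 18 < 21 holds -> n = 18 + 2 = 20, acc = 78 + 20 = 98.
Iteration 7: 20 < 21 holds -> n = 20 + 2 = 22, acc = 98 + 22 = 120.
Iteration 8: 22 < 21 fails; recursion stops.
Total rows emitted: 8.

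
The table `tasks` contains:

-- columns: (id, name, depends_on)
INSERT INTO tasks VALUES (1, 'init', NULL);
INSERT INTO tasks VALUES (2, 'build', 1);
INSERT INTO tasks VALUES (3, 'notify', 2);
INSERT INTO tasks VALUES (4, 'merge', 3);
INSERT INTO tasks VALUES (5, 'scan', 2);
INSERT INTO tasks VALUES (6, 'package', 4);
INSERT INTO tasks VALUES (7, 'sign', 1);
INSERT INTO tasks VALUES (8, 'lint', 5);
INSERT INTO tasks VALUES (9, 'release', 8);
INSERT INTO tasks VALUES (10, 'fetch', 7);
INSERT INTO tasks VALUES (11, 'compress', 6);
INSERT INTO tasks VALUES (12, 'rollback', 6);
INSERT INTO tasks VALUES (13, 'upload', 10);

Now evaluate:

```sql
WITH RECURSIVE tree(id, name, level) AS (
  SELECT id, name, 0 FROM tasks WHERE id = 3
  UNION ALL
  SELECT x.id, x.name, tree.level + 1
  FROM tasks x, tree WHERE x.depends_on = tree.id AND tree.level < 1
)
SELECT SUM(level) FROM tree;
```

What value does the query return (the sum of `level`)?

1

Base: id=3 (notify) at level 0.
Iteration 1: rows with depends_on in {3} -> merge (id 4, level 1).
Iteration 2: level < 1 fails for all current rows; recursion stops.
SUM(level) = 0 + 1 = 1.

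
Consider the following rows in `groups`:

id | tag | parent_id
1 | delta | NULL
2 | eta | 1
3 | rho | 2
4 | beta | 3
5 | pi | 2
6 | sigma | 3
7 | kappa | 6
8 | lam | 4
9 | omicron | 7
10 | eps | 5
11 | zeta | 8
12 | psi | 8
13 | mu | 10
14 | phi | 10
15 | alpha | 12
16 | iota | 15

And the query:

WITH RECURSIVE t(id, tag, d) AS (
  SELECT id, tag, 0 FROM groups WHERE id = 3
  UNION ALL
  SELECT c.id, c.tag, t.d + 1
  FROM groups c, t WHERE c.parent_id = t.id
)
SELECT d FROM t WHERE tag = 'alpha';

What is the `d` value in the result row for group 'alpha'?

Base: id=3 (rho) at d 0.
Iteration 1: rows with parent_id in {3} -> beta (id 4, d 1), sigma (id 6, d 1).
Iteration 2: rows with parent_id in {4,6} -> kappa (id 7, d 2), lam (id 8, d 2).
Iteration 3: rows with parent_id in {7,8} -> omicron (id 9, d 3), zeta (id 11, d 3), psi (id 12, d 3).
Iteration 4: rows with parent_id in {9,11,12} -> alpha (id 15, d 4).
Iteration 5: rows with parent_id in {15} -> iota (id 16, d 5).
Iteration 6: no rows with parent_id in {16}; recursion stops.

4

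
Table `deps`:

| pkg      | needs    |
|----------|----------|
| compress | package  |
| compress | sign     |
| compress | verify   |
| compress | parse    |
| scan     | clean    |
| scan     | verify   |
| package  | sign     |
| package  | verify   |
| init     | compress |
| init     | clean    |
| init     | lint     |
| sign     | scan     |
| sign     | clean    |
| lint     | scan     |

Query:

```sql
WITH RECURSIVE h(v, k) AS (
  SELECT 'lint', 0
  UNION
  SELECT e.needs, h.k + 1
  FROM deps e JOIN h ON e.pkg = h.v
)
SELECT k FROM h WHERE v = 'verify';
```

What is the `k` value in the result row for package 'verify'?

Base: (lint, k=0).
Iteration 1: edges from {lint} -> (scan, k=1).
Iteration 2: edges from {scan} -> (clean, k=2), (verify, k=2).
Iteration 3: no outgoing edges from {clean,verify}; recursion stops.

2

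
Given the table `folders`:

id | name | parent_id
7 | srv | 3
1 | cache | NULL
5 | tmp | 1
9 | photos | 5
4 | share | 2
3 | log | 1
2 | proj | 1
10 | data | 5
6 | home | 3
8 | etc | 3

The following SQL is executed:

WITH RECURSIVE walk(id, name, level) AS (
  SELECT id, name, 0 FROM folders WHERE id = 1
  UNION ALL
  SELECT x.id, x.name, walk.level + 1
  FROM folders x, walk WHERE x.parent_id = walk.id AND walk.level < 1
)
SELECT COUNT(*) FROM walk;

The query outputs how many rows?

Base: id=1 (cache) at level 0.
Iteration 1: rows with parent_id in {1} -> proj (id 2, level 1), log (id 3, level 1), tmp (id 5, level 1).
Iteration 2: level < 1 fails for all current rows; recursion stops.
Total rows emitted: 4.

4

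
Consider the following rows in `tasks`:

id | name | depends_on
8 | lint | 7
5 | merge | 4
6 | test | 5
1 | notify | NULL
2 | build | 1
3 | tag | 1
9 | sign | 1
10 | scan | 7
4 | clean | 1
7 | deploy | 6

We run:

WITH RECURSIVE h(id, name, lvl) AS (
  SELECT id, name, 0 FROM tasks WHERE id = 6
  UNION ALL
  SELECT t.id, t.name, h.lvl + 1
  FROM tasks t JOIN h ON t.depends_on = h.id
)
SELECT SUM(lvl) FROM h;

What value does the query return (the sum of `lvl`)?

5

Base: id=6 (test) at lvl 0.
Iteration 1: rows with depends_on in {6} -> deploy (id 7, lvl 1).
Iteration 2: rows with depends_on in {7} -> lint (id 8, lvl 2), scan (id 10, lvl 2).
Iteration 3: no rows with depends_on in {8,10}; recursion stops.
SUM(lvl) = 0 + 1 + 2 + 2 = 5.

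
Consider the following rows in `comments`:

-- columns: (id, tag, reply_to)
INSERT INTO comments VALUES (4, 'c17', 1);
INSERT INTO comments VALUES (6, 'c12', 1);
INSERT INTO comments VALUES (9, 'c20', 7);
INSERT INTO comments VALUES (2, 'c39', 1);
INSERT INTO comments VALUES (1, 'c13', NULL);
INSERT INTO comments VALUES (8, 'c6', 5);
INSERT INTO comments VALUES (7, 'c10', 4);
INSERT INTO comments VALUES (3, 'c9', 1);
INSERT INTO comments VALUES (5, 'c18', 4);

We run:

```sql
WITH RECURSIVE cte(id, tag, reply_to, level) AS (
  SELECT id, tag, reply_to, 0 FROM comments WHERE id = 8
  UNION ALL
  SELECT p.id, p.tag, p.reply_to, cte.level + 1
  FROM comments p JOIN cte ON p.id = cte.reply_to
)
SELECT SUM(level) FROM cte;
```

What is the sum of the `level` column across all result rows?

6

Base: id=8 (c6), reply_to=5, level 0.
Iteration 1: join on id=5 -> c18 (id 5, reply_to=4, level 1).
Iteration 2: join on id=4 -> c17 (id 4, reply_to=1, level 2).
Iteration 3: join on id=1 -> c13 (id 1, reply_to=NULL, level 3).
Iteration 4: reply_to is NULL; no match; recursion stops.
SUM(level) = 0 + 1 + 2 + 3 = 6.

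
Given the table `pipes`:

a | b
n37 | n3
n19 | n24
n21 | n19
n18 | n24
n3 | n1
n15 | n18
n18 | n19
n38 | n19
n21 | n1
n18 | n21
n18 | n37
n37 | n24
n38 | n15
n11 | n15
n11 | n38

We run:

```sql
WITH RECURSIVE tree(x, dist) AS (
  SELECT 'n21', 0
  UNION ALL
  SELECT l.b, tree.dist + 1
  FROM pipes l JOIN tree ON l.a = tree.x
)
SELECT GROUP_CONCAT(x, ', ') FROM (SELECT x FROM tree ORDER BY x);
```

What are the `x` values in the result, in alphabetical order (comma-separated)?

n1, n19, n21, n24

Base: (n21, dist=0).
Iteration 1: edges from {n21} -> (n1, dist=1), (n19, dist=1).
Iteration 2: edges from {n1,n19} -> (n24, dist=2).
Iteration 3: no outgoing edges from {n24}; recursion stops.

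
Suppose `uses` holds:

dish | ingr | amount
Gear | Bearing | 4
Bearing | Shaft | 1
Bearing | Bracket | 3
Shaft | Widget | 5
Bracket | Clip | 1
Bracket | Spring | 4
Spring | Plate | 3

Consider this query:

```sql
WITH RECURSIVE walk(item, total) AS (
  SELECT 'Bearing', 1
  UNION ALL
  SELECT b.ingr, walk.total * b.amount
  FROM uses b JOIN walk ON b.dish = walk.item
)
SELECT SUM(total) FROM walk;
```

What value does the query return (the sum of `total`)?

61

Base: (Bearing, total=1).
Iteration 1: components of {Bearing} -> Bracket = 1*3 = 3, Shaft = 1*1 = 1.
Iteration 2: components of {Bracket,Shaft} -> Clip = 3*1 = 3, Spring = 3*4 = 12, Widget = 1*5 = 5.
Iteration 3: components of {Clip,Spring,Widget} -> Plate = 12*3 = 36.
Iteration 4: no further components; recursion stops.
SUM(total) = 1 + 1 + 3 + 5 + 3 + 12 + 36 = 61.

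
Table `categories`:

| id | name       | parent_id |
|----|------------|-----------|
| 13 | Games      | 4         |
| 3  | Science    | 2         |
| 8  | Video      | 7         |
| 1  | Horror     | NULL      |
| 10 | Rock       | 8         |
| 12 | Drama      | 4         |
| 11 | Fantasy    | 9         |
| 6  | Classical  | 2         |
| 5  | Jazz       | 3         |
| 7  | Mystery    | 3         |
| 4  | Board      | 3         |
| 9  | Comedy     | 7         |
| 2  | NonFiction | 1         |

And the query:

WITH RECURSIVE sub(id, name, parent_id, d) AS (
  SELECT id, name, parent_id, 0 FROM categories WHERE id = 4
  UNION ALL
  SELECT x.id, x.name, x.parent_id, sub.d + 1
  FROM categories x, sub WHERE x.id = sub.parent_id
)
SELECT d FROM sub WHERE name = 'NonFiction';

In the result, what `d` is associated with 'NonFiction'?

2

Base: id=4 (Board), parent_id=3, d 0.
Iteration 1: join on id=3 -> Science (id 3, parent_id=2, d 1).
Iteration 2: join on id=2 -> NonFiction (id 2, parent_id=1, d 2).
Iteration 3: join on id=1 -> Horror (id 1, parent_id=NULL, d 3).
Iteration 4: parent_id is NULL; no match; recursion stops.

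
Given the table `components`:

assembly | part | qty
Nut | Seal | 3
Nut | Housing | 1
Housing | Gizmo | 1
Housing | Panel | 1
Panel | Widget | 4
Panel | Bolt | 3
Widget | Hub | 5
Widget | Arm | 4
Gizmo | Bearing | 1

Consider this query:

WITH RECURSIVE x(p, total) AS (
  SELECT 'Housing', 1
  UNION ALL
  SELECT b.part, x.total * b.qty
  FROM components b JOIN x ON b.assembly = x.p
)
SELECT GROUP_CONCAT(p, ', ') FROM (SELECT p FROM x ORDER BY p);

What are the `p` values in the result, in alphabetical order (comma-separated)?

Arm, Bearing, Bolt, Gizmo, Housing, Hub, Panel, Widget

Base: (Housing, total=1).
Iteration 1: components of {Housing} -> Gizmo = 1*1 = 1, Panel = 1*1 = 1.
Iteration 2: components of {Gizmo,Panel} -> Bearing = 1*1 = 1, Bolt = 1*3 = 3, Widget = 1*4 = 4.
Iteration 3: components of {Bearing,Bolt,Widget} -> Arm = 4*4 = 16, Hub = 4*5 = 20.
Iteration 4: no further components; recursion stops.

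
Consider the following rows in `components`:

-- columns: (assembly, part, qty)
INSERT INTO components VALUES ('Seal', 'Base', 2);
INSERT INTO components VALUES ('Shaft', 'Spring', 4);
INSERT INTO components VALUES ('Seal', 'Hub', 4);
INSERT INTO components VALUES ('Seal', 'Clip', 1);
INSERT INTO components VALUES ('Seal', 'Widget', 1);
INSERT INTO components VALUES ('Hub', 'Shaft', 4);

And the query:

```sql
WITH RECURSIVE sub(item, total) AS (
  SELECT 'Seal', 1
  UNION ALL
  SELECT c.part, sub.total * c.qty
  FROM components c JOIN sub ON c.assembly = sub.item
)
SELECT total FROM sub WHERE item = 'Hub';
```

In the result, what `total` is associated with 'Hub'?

4

Base: (Seal, total=1).
Iteration 1: components of {Seal} -> Base = 1*2 = 2, Clip = 1*1 = 1, Hub = 1*4 = 4, Widget = 1*1 = 1.
Iteration 2: components of {Base,Clip,Hub,Widget} -> Shaft = 4*4 = 16.
Iteration 3: components of {Shaft} -> Spring = 16*4 = 64.
Iteration 4: no further components; recursion stops.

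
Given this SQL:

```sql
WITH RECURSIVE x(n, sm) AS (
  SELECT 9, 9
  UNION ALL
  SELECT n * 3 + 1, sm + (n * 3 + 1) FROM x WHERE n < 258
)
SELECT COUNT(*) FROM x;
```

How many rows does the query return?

5

Base: n=9, sm=9.
Iteration 1: 9 < 258 holds -> n = 9 * 3 + 1 = 28, sm = 9 + 28 = 37.
Iteration 2: 28 < 258 holds -> n = 28 * 3 + 1 = 85, sm = 37 + 85 = 122.
Iteration 3: 85 < 258 holds -> n = 85 * 3 + 1 = 256, sm = 122 + 256 = 378.
Iteration 4: 256 < 258 holds -> n = 256 * 3 + 1 = 769, sm = 378 + 769 = 1147.
Iteration 5: 769 < 258 fails; recursion stops.
Total rows emitted: 5.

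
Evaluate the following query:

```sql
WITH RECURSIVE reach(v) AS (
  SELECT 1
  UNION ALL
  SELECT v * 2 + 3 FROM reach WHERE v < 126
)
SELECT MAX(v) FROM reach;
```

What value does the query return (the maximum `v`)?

253

Base: v=1.
Iteration 1: 1 < 126 holds -> v = 1 * 2 + 3 = 5.
Iteration 2: 5 < 126 holds -> v = 5 * 2 + 3 = 13.
Iteration 3: 13 < 126 holds -> v = 13 * 2 + 3 = 29.
Iteration 4: 29 < 126 holds -> v = 29 * 2 + 3 = 61.
Iteration 5: 61 < 126 holds -> v = 61 * 2 + 3 = 125.
Iteration 6: 125 < 126 holds -> v = 125 * 2 + 3 = 253.
Iteration 7: 253 < 126 fails; recursion stops.
v values: 1, 5, 13, 29, 61, 125, 253; the maximum is 253.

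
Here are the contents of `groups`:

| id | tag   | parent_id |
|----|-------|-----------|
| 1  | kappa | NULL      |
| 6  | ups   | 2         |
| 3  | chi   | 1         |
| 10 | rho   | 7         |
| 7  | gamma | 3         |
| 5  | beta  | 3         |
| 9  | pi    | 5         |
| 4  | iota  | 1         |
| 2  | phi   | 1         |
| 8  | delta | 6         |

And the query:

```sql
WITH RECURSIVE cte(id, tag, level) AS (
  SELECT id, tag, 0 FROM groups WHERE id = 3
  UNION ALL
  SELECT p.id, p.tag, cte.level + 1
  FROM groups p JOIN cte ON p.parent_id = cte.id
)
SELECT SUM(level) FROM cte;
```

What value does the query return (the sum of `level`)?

Base: id=3 (chi) at level 0.
Iteration 1: rows with parent_id in {3} -> beta (id 5, level 1), gamma (id 7, level 1).
Iteration 2: rows with parent_id in {5,7} -> pi (id 9, level 2), rho (id 10, level 2).
Iteration 3: no rows with parent_id in {9,10}; recursion stops.
SUM(level) = 0 + 1 + 1 + 2 + 2 = 6.

6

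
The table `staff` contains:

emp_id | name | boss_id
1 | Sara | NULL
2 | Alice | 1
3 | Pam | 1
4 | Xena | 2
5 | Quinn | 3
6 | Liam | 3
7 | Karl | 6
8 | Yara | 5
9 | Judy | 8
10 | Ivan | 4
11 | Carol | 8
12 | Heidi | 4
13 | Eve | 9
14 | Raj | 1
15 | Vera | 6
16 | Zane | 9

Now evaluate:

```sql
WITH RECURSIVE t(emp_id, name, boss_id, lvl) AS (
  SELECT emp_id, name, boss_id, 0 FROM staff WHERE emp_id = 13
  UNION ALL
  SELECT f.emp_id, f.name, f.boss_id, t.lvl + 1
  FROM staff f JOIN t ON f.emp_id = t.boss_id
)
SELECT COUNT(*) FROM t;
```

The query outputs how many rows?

6

Base: emp_id=13 (Eve), boss_id=9, lvl 0.
Iteration 1: join on emp_id=9 -> Judy (id 9, boss_id=8, lvl 1).
Iteration 2: join on emp_id=8 -> Yara (id 8, boss_id=5, lvl 2).
Iteration 3: join on emp_id=5 -> Quinn (id 5, boss_id=3, lvl 3).
Iteration 4: join on emp_id=3 -> Pam (id 3, boss_id=1, lvl 4).
Iteration 5: join on emp_id=1 -> Sara (id 1, boss_id=NULL, lvl 5).
Iteration 6: boss_id is NULL; no match; recursion stops.
Total rows emitted: 6.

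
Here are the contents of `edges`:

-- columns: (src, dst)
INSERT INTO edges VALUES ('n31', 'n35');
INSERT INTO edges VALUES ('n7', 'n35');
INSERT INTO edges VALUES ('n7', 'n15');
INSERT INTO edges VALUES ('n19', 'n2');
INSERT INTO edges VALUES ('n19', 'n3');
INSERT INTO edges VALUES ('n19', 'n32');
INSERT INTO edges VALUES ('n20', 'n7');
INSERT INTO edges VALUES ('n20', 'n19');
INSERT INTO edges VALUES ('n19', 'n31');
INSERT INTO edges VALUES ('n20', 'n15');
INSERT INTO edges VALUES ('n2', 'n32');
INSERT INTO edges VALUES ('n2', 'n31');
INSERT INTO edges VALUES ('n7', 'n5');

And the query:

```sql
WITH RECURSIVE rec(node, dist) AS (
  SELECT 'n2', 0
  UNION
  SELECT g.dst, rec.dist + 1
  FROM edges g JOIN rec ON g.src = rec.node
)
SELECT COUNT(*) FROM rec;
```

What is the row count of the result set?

4

Base: (n2, dist=0).
Iteration 1: edges from {n2} -> (n31, dist=1), (n32, dist=1).
Iteration 2: edges from {n31,n32} -> (n35, dist=2).
Iteration 3: no outgoing edges from {n35}; recursion stops.
Total rows emitted: 4.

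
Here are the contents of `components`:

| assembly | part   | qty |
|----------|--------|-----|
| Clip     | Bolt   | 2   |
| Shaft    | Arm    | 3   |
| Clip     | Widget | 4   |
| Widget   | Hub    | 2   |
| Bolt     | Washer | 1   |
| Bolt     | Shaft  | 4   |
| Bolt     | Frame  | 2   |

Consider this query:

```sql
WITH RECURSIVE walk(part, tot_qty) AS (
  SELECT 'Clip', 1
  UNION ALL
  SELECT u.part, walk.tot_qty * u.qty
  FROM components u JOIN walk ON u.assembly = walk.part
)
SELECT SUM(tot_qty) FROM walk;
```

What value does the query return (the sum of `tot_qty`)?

53

Base: (Clip, tot_qty=1).
Iteration 1: components of {Clip} -> Bolt = 1*2 = 2, Widget = 1*4 = 4.
Iteration 2: components of {Bolt,Widget} -> Frame = 2*2 = 4, Hub = 4*2 = 8, Shaft = 2*4 = 8, Washer = 2*1 = 2.
Iteration 3: components of {Frame,Hub,Shaft,Washer} -> Arm = 8*3 = 24.
Iteration 4: no further components; recursion stops.
SUM(tot_qty) = 1 + 2 + 4 + 2 + 4 + 8 + 8 + 24 = 53.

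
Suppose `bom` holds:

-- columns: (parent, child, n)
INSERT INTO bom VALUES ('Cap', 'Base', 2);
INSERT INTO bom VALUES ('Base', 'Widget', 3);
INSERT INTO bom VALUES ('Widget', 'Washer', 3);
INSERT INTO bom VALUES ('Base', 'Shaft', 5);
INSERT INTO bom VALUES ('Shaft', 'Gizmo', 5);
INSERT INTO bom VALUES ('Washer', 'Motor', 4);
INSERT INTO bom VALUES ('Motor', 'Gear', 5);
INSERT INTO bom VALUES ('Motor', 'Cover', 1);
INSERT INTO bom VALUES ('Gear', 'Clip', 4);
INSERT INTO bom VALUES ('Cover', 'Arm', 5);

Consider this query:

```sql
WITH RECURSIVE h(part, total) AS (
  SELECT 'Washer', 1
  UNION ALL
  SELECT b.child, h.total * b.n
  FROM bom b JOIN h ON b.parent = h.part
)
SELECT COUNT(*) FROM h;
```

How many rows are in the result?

Base: (Washer, total=1).
Iteration 1: components of {Washer} -> Motor = 1*4 = 4.
Iteration 2: components of {Motor} -> Cover = 4*1 = 4, Gear = 4*5 = 20.
Iteration 3: components of {Cover,Gear} -> Arm = 4*5 = 20, Clip = 20*4 = 80.
Iteration 4: no further components; recursion stops.
Total rows emitted: 6.

6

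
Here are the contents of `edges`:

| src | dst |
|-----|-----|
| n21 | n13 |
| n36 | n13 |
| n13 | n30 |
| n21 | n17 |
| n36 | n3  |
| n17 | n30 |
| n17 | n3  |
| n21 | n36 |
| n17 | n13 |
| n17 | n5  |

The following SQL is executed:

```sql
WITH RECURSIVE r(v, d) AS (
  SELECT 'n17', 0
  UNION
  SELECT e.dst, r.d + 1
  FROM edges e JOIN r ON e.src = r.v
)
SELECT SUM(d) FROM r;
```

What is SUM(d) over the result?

Base: (n17, d=0).
Iteration 1: edges from {n17} -> (n13, d=1), (n3, d=1), (n30, d=1), (n5, d=1).
Iteration 2: edges from {n13,n3,n30,n5} -> (n30, d=2).
Iteration 3: no outgoing edges from {n30}; recursion stops.
SUM(d) = 0 + 1 + 1 + 1 + 1 + 2 = 6.

6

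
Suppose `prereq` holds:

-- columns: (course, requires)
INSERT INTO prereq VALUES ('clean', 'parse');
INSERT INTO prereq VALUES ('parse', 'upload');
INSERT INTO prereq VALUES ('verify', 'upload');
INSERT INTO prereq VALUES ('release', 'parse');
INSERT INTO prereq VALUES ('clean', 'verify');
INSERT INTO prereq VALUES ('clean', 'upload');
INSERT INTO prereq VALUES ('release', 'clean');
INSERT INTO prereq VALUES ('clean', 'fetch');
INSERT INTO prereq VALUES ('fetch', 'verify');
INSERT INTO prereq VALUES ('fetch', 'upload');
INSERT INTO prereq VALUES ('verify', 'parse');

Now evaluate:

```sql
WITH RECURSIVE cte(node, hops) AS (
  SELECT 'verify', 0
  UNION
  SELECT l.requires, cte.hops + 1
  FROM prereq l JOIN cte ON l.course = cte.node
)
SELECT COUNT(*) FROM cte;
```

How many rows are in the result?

Base: (verify, hops=0).
Iteration 1: edges from {verify} -> (parse, hops=1), (upload, hops=1).
Iteration 2: edges from {parse,upload} -> (upload, hops=2).
Iteration 3: no outgoing edges from {upload}; recursion stops.
Total rows emitted: 4.

4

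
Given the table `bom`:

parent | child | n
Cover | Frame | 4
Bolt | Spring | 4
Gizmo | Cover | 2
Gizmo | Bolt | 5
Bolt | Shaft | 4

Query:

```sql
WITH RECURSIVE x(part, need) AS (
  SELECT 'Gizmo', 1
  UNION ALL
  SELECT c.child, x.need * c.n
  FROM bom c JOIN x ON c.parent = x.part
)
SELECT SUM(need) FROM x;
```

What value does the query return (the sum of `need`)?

56

Base: (Gizmo, need=1).
Iteration 1: components of {Gizmo} -> Bolt = 1*5 = 5, Cover = 1*2 = 2.
Iteration 2: components of {Bolt,Cover} -> Frame = 2*4 = 8, Shaft = 5*4 = 20, Spring = 5*4 = 20.
Iteration 3: no further components; recursion stops.
SUM(need) = 1 + 5 + 2 + 20 + 20 + 8 = 56.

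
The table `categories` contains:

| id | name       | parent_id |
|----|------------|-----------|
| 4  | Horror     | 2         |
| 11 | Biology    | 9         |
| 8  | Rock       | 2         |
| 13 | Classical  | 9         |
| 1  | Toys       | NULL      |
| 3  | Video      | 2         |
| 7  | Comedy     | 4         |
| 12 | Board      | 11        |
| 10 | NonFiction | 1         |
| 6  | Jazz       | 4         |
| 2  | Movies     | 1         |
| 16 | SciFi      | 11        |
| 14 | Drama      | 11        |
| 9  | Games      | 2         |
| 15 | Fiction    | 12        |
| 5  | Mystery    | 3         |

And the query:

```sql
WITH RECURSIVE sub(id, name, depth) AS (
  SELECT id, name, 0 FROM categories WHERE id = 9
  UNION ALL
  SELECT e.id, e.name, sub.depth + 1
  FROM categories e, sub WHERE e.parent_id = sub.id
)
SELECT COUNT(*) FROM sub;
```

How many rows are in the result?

Base: id=9 (Games) at depth 0.
Iteration 1: rows with parent_id in {9} -> Biology (id 11, depth 1), Classical (id 13, depth 1).
Iteration 2: rows with parent_id in {11,13} -> Board (id 12, depth 2), Drama (id 14, depth 2), SciFi (id 16, depth 2).
Iteration 3: rows with parent_id in {12,14,16} -> Fiction (id 15, depth 3).
Iteration 4: no rows with parent_id in {15}; recursion stops.
Total rows emitted: 7.

7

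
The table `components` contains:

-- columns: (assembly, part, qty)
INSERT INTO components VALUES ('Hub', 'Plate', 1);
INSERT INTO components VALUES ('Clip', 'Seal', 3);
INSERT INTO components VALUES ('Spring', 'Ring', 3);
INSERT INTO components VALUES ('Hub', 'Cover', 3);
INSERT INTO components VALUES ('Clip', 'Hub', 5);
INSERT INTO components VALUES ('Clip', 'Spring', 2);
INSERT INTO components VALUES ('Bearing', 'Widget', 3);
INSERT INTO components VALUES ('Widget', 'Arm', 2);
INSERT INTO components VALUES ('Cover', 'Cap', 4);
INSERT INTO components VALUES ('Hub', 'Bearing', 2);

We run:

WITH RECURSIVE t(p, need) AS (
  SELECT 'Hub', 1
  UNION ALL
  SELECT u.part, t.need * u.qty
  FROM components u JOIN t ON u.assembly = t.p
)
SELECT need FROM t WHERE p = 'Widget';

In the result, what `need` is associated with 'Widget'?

Base: (Hub, need=1).
Iteration 1: components of {Hub} -> Bearing = 1*2 = 2, Cover = 1*3 = 3, Plate = 1*1 = 1.
Iteration 2: components of {Bearing,Cover,Plate} -> Cap = 3*4 = 12, Widget = 2*3 = 6.
Iteration 3: components of {Cap,Widget} -> Arm = 6*2 = 12.
Iteration 4: no further components; recursion stops.

6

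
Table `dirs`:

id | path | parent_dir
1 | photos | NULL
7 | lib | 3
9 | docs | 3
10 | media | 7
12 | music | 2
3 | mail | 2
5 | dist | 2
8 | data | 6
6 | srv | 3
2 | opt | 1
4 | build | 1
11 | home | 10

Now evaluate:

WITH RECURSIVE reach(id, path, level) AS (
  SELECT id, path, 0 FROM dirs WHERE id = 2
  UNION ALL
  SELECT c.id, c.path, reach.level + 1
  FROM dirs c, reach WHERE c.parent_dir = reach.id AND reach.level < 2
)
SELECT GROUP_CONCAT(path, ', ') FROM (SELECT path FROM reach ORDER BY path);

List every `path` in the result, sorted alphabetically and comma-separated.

Base: id=2 (opt) at level 0.
Iteration 1: rows with parent_dir in {2} -> mail (id 3, level 1), dist (id 5, level 1), music (id 12, level 1).
Iteration 2: rows with parent_dir in {3,5,12} -> srv (id 6, level 2), lib (id 7, level 2), docs (id 9, level 2).
Iteration 3: level < 2 fails for all current rows; recursion stops.

dist, docs, lib, mail, music, opt, srv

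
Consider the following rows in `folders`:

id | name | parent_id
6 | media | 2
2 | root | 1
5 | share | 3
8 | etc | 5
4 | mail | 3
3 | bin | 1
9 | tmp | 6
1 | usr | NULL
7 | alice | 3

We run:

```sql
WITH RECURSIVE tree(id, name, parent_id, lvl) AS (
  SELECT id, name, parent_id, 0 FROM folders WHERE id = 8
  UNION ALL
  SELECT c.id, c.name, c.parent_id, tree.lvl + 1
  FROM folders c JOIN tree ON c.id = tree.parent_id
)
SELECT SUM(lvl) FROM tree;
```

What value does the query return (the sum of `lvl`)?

Base: id=8 (etc), parent_id=5, lvl 0.
Iteration 1: join on id=5 -> share (id 5, parent_id=3, lvl 1).
Iteration 2: join on id=3 -> bin (id 3, parent_id=1, lvl 2).
Iteration 3: join on id=1 -> usr (id 1, parent_id=NULL, lvl 3).
Iteration 4: parent_id is NULL; no match; recursion stops.
SUM(lvl) = 0 + 1 + 2 + 3 = 6.

6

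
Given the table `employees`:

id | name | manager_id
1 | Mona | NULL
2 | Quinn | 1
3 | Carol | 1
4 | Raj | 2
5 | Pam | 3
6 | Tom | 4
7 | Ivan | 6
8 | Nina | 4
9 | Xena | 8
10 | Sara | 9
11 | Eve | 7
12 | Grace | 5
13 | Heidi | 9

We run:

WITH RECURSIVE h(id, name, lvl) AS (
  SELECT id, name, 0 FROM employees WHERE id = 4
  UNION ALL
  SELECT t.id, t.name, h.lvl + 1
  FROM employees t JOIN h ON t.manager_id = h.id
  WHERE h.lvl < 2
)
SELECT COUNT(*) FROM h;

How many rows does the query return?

Base: id=4 (Raj) at lvl 0.
Iteration 1: rows with manager_id in {4} -> Tom (id 6, lvl 1), Nina (id 8, lvl 1).
Iteration 2: rows with manager_id in {6,8} -> Ivan (id 7, lvl 2), Xena (id 9, lvl 2).
Iteration 3: lvl < 2 fails for all current rows; recursion stops.
Total rows emitted: 5.

5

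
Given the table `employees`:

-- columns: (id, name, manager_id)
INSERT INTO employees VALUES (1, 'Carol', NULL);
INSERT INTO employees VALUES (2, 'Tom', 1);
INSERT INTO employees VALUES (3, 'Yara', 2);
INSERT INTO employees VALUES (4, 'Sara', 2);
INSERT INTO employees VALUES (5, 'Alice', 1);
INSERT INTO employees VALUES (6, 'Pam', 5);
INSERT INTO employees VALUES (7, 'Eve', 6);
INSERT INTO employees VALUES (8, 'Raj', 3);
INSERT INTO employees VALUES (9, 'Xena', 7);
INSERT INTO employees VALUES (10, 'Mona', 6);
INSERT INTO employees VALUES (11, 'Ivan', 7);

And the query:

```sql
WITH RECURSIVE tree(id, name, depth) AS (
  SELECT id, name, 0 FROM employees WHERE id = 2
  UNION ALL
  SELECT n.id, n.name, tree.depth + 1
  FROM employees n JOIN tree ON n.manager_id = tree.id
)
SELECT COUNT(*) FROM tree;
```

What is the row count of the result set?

4

Base: id=2 (Tom) at depth 0.
Iteration 1: rows with manager_id in {2} -> Yara (id 3, depth 1), Sara (id 4, depth 1).
Iteration 2: rows with manager_id in {3,4} -> Raj (id 8, depth 2).
Iteration 3: no rows with manager_id in {8}; recursion stops.
Total rows emitted: 4.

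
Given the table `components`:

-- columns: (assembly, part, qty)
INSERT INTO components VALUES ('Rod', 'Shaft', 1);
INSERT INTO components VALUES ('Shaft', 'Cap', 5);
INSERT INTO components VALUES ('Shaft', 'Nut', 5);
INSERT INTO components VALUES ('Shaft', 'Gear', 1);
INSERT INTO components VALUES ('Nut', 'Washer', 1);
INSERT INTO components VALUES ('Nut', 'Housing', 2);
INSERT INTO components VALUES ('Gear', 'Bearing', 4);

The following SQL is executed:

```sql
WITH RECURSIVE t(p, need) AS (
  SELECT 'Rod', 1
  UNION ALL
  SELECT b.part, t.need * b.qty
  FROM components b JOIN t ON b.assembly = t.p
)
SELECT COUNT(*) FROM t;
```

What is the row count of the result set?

8

Base: (Rod, need=1).
Iteration 1: components of {Rod} -> Shaft = 1*1 = 1.
Iteration 2: components of {Shaft} -> Cap = 1*5 = 5, Gear = 1*1 = 1, Nut = 1*5 = 5.
Iteration 3: components of {Cap,Gear,Nut} -> Bearing = 1*4 = 4, Housing = 5*2 = 10, Washer = 5*1 = 5.
Iteration 4: no further components; recursion stops.
Total rows emitted: 8.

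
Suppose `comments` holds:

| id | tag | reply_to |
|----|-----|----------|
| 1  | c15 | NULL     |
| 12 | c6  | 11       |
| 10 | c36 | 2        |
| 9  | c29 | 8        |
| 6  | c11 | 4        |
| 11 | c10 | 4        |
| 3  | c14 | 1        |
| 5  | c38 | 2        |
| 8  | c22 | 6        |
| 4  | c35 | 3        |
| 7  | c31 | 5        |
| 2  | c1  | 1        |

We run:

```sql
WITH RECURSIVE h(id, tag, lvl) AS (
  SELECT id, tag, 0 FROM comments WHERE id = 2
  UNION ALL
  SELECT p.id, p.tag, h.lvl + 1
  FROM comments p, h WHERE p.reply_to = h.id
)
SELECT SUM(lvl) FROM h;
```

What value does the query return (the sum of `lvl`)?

Base: id=2 (c1) at lvl 0.
Iteration 1: rows with reply_to in {2} -> c38 (id 5, lvl 1), c36 (id 10, lvl 1).
Iteration 2: rows with reply_to in {5,10} -> c31 (id 7, lvl 2).
Iteration 3: no rows with reply_to in {7}; recursion stops.
SUM(lvl) = 0 + 1 + 1 + 2 = 4.

4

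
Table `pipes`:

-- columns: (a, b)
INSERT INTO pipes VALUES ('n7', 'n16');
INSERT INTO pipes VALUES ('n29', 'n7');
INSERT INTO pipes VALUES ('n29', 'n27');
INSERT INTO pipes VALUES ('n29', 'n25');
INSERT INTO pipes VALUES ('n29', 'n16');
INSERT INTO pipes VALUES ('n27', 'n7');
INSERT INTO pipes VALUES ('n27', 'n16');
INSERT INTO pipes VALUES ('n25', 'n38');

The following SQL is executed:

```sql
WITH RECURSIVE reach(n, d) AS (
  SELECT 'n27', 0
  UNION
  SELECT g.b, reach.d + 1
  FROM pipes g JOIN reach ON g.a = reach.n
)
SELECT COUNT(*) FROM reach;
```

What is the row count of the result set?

4

Base: (n27, d=0).
Iteration 1: edges from {n27} -> (n16, d=1), (n7, d=1).
Iteration 2: edges from {n16,n7} -> (n16, d=2).
Iteration 3: no outgoing edges from {n16}; recursion stops.
Total rows emitted: 4.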